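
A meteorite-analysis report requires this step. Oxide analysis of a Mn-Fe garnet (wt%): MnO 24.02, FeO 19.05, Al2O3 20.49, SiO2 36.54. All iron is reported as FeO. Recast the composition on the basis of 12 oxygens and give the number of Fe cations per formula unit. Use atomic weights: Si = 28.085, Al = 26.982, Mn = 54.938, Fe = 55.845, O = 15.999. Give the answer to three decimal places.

1.313 Fe apfu

24.02 wt% MnO ÷ 70.937 g/mol = 0.33861 mol, giving 0.33861 Mn and 0.33861 O.
19.05 wt% FeO ÷ 71.844 g/mol = 0.26516 mol, giving 0.26516 Fe and 0.26516 O.
20.49 wt% Al2O3 ÷ 101.961 g/mol = 0.20096 mol, giving 0.40192 Al and 0.60288 O.
36.54 wt% SiO2 ÷ 60.083 g/mol = 0.60816 mol, giving 0.60816 Si and 1.21632 O.
Oxygen sums to 2.42297; scaling by 12/2.42297 = 4.95260 puts the formula on 12 O.
Fe: 0.26516 × 4.95260 = 1.313 atoms per formula unit.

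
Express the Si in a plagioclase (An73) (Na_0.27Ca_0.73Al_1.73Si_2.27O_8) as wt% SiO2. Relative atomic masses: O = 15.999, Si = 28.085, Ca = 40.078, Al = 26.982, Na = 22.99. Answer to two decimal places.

M(Na_0.27Ca_0.73Al_1.73Si_2.27O_8) = 273.888 g/mol; M(SiO2) = 60.083 g/mol.
Moles SiO2 per formula unit = 2.27 Si ÷ 1 = 2.2700.
SiO2 fraction = (2.2700 × 60.083) / 273.888 = 136.388/273.888 = 0.4980.

49.80 wt%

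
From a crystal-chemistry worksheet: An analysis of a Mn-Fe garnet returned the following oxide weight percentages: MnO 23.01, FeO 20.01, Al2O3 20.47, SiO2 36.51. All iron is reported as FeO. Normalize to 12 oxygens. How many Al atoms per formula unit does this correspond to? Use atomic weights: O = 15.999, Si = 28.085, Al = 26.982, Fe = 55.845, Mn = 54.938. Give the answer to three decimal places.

MnO: 23.01/70.937 = 0.32437 mol → 0.32437 mol Mn, 0.32437 mol O.
FeO: 20.01/71.844 = 0.27852 mol → 0.27852 mol Fe, 0.27852 mol O.
Al2O3: 20.47/101.961 = 0.20076 mol → 0.40152 mol Al, 0.60228 mol O.
SiO2: 36.51/60.083 = 0.60766 mol → 0.60766 mol Si, 1.21532 mol O.
Total oxygen = 2.42049 mol. Normalization factor = 12/2.42049 = 4.95767.
Al per 12 O = 0.40152 × 4.95767 = 1.991.

1.991 Al apfu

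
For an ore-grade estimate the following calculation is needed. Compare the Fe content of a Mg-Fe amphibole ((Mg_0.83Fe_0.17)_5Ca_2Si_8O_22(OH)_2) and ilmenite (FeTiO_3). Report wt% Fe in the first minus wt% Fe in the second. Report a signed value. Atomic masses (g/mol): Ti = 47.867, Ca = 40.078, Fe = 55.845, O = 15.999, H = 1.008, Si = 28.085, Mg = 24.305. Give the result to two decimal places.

-31.15 percentage points

M((Mg_0.83Fe_0.17)_5Ca_2Si_8O_22(OH)_2) = 839.162 g/mol, so wt% Fe = 47.468/839.162 × 100 = 5.66%.
M(FeTiO_3) = 151.709 g/mol, so wt% Fe = 55.845/151.709 × 100 = 36.81%.
5.66 − 36.81 = -31.15 pp.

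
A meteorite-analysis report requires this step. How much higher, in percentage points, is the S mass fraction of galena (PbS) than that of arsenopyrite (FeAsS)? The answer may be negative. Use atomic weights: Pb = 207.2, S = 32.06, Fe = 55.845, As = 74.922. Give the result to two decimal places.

S in PbS: molar mass 239.260 g/mol; 1×32.06 = 32.060 g → 13.40 wt%.
S in FeAsS: molar mass 162.827 g/mol; 1×32.06 = 32.060 g → 19.69 wt%.
Difference = 13.40 − 19.69 = -6.29 percentage points.

-6.29 percentage points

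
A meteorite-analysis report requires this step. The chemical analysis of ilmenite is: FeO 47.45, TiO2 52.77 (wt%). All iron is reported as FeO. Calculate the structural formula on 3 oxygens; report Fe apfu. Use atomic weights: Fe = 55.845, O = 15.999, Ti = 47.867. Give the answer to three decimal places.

FeO (M=71.844): mol = 0.66046; Fe = 0.66046, O = 0.66046.
TiO2 (M=79.865): mol = 0.66074; Ti = 0.66074, O = 1.32148.
ΣO = 1.98194; factor = 3/ΣO = 1.51367.
Fe apfu = 0.66046 × 1.51367 = 1.000.

1.000 Fe apfu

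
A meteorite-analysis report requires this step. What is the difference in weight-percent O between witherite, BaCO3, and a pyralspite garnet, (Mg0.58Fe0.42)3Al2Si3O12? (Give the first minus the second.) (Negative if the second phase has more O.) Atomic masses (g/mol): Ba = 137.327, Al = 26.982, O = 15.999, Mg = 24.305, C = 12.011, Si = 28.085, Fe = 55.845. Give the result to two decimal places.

O in BaCO3: molar mass 197.335 g/mol; 3×15.999 = 47.997 g → 24.32 wt%.
O in (Mg0.58Fe0.42)3Al2Si3O12: molar mass 442.862 g/mol; 12×15.999 = 191.988 g → 43.35 wt%.
Difference = 24.32 − 43.35 = -19.03 percentage points.

-19.03 percentage points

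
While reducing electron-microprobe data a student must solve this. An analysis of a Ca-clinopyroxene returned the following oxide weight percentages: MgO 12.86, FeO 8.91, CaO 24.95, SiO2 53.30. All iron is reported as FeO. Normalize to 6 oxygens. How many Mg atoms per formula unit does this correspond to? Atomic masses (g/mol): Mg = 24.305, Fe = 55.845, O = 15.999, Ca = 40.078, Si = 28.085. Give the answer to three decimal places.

0.719 Mg apfu

MgO (M=40.304): mol = 0.31908; Mg = 0.31908, O = 0.31908.
FeO (M=71.844): mol = 0.12402; Fe = 0.12402, O = 0.12402.
CaO (M=56.077): mol = 0.44492; Ca = 0.44492, O = 0.44492.
SiO2 (M=60.083): mol = 0.88711; Si = 0.88711, O = 1.77422.
ΣO = 2.66224; factor = 6/ΣO = 2.25374.
Mg apfu = 0.31908 × 2.25374 = 0.719.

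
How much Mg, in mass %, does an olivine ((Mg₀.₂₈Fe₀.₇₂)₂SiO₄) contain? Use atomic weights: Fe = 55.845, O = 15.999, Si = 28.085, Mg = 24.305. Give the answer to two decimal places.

7.31 mass %

M((Mg₀.₂₈Fe₀.₇₂)₂SiO₄) = 186.109 g/mol.
Mg contributes 0.56 × 24.305 = 13.611 g per mole.
13.611/186.109 = 0.0731 → 7.31%.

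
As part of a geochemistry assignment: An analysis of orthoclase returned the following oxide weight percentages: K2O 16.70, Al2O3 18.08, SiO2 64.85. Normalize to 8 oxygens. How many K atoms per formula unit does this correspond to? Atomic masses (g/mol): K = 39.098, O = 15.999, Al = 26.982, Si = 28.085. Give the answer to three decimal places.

K2O: 16.70/94.195 = 0.17729 mol → 0.35458 mol K, 0.17729 mol O.
Al2O3: 18.08/101.961 = 0.17732 mol → 0.35464 mol Al, 0.53196 mol O.
SiO2: 64.85/60.083 = 1.07934 mol → 1.07934 mol Si, 2.15868 mol O.
Total oxygen = 2.86793 mol. Normalization factor = 8/2.86793 = 2.78947.
K per 8 O = 0.35458 × 2.78947 = 0.989.

0.989 K apfu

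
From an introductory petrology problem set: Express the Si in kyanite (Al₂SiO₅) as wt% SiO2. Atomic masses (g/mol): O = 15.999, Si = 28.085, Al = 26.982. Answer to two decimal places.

37.08 wt%

M(Al₂SiO₅) = 162.044 g/mol; M(SiO2) = 60.083 g/mol.
Moles SiO2 per formula unit = 1 Si ÷ 1 = 1.0000.
SiO2 fraction = (1.0000 × 60.083) / 162.044 = 60.083/162.044 = 0.3708.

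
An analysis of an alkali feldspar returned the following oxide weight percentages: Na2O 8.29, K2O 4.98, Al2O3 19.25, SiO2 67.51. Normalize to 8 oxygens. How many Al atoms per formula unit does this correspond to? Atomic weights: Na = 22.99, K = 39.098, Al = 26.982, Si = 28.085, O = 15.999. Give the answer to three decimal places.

1.007 Al apfu

8.29 wt% Na2O ÷ 61.979 g/mol = 0.13375 mol, giving 0.26750 Na and 0.13375 O.
4.98 wt% K2O ÷ 94.195 g/mol = 0.05287 mol, giving 0.10574 K and 0.05287 O.
19.25 wt% Al2O3 ÷ 101.961 g/mol = 0.18880 mol, giving 0.37760 Al and 0.56640 O.
67.51 wt% SiO2 ÷ 60.083 g/mol = 1.12361 mol, giving 1.12361 Si and 2.24722 O.
Oxygen sums to 3.00024; scaling by 8/3.00024 = 2.66645 puts the formula on 8 O.
Al: 0.37760 × 2.66645 = 1.007 atoms per formula unit.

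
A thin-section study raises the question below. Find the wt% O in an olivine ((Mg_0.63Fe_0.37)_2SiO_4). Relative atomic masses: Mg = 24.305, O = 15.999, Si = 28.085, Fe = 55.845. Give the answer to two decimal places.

39.01 mass %

M((Mg_0.63Fe_0.37)_2SiO_4) = 164.031 g/mol.
O contributes 4 × 15.999 = 63.996 g per mole.
63.996/164.031 = 0.3901 → 39.01%.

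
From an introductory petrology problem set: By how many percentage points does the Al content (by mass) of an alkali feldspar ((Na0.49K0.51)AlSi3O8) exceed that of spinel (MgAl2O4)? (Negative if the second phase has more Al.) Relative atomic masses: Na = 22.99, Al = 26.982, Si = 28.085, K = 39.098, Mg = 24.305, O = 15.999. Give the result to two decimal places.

-27.95 percentage points

M((Na0.49K0.51)AlSi3O8) = 270.434 g/mol, so wt% Al = 26.982/270.434 × 100 = 9.98%.
M(MgAl2O4) = 142.265 g/mol, so wt% Al = 53.964/142.265 × 100 = 37.93%.
9.98 − 37.93 = -27.95 pp.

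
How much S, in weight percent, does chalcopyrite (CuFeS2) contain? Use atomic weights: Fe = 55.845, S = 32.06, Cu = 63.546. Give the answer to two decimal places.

34.94 weight percent

Formula mass = 1×63.546 + 1×55.845 + 2×32.06 = 183.511 g/mol, of which 64.120 g is S.
So S makes up 64.120/183.511 = 0.3494 of the mass, i.e. 34.94%.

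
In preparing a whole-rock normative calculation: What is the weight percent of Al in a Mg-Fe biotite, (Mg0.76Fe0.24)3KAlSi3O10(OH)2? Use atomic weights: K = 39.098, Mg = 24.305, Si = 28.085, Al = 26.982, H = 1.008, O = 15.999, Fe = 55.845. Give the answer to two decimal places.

6.13 weight percent

Formula mass = 2.28*24.305 + 0.72*55.845 + 1*39.098 + 1*26.982 + 3*28.085 + 12*15.999 + 2*1.008 = 439.963 g/mol, of which 26.982 g is Al.
So Al makes up 26.982/439.963 = 0.0613 of the mass, i.e. 6.13%.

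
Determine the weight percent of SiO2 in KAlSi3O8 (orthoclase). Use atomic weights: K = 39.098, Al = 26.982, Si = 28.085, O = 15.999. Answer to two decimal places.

Formula mass = 278.327 g/mol.
3 Si → 3.0000 mol SiO2 per formula unit; M(SiO2) = 60.083, so SiO2 mass = 180.249 g.
180.249/278.327 × 100 = 64.76 wt%.

64.76 wt%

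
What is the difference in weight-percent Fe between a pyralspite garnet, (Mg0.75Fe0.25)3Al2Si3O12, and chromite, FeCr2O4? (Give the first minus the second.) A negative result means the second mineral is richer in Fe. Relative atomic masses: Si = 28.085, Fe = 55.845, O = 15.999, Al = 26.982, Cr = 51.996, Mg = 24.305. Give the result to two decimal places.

M((Mg0.75Fe0.25)3Al2Si3O12) = 426.777 g/mol, so wt% Fe = 41.884/426.777 × 100 = 9.81%.
M(FeCr2O4) = 223.833 g/mol, so wt% Fe = 55.845/223.833 × 100 = 24.95%.
9.81 − 24.95 = -15.14 pp.

-15.14 percentage points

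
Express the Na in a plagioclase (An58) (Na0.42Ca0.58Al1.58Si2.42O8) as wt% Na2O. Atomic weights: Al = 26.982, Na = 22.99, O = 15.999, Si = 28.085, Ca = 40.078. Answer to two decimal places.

M(Na0.42Ca0.58Al1.58Si2.42O8) = 271.490 g/mol; M(Na2O) = 61.979 g/mol.
Moles Na2O per formula unit = 0.42 Na ÷ 2 = 0.2100.
Na2O fraction = (0.2100 × 61.979) / 271.490 = 13.016/271.490 = 0.0479.

4.79 wt%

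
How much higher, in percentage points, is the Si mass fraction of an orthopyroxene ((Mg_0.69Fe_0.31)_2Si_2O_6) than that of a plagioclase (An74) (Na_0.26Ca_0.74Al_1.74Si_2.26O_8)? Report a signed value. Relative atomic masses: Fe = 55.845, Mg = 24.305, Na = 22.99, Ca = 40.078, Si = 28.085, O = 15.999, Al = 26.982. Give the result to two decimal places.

Si in (Mg_0.69Fe_0.31)_2Si_2O_6: molar mass 220.329 g/mol; 2×28.085 = 56.170 g → 25.49 wt%.
Si in Na_0.26Ca_0.74Al_1.74Si_2.26O_8: molar mass 274.048 g/mol; 2.26×28.085 = 63.472 g → 23.16 wt%.
Difference = 25.49 − 23.16 = 2.33 percentage points.

2.33 percentage points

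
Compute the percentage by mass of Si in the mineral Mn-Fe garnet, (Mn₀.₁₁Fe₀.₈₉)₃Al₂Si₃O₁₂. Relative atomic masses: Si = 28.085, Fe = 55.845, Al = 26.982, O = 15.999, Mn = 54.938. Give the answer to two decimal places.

16.94 wt%

Formula mass = 0.33*54.938 + 2.67*55.845 + 2*26.982 + 3*28.085 + 12*15.999 = 497.443 g/mol, of which 84.255 g is Si.
So Si makes up 84.255/497.443 = 0.1694 of the mass, i.e. 16.94%.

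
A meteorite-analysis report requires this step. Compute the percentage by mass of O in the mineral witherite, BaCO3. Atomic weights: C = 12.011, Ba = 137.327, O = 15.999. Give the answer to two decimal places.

24.32 wt%

Molar mass of BaCO3: 1×137.327 + 1×12.011 + 3×15.999 = 197.335 g/mol.
Mass of O per formula unit: 3 × 15.999 = 47.997 g.
Weight fraction O = 47.997 / 197.335 = 0.2432.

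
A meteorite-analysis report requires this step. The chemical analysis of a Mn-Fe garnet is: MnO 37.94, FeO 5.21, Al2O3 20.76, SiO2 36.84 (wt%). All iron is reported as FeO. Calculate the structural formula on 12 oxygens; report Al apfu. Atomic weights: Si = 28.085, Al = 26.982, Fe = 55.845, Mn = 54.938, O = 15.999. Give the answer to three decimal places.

MnO: 37.94/70.937 = 0.53484 mol → 0.53484 mol Mn, 0.53484 mol O.
FeO: 5.21/71.844 = 0.07252 mol → 0.07252 mol Fe, 0.07252 mol O.
Al2O3: 20.76/101.961 = 0.20361 mol → 0.40722 mol Al, 0.61083 mol O.
SiO2: 36.84/60.083 = 0.61315 mol → 0.61315 mol Si, 1.22630 mol O.
Total oxygen = 2.44449 mol. Normalization factor = 12/2.44449 = 4.90900.
Al per 12 O = 0.40722 × 4.90900 = 1.999.

1.999 Al apfu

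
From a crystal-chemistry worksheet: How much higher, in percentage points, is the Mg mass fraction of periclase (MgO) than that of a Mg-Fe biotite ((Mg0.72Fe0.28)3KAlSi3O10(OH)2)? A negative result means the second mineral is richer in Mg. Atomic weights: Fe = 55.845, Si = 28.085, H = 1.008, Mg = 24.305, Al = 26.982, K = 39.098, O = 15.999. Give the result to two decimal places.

48.47 percentage points

First mineral: 24.305 g Mg in 40.304 g formula = 60.30 wt% Mg.
Second mineral: 52.499 g Mg in 443.748 g formula = 11.83 wt% Mg.
60.30% − 11.83% gives a difference of 48.47 percentage points.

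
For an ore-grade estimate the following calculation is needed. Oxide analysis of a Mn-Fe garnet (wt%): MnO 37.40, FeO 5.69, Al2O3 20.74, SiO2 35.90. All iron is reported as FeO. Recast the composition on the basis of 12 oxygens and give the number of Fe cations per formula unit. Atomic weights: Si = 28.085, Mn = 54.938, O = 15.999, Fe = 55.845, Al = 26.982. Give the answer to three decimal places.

MnO: 37.40/70.937 = 0.52723 mol → 0.52723 mol Mn, 0.52723 mol O.
FeO: 5.69/71.844 = 0.07920 mol → 0.07920 mol Fe, 0.07920 mol O.
Al2O3: 20.74/101.961 = 0.20341 mol → 0.40682 mol Al, 0.61023 mol O.
SiO2: 35.90/60.083 = 0.59751 mol → 0.59751 mol Si, 1.19502 mol O.
Total oxygen = 2.41168 mol. Normalization factor = 12/2.41168 = 4.97578.
Fe per 12 O = 0.07920 × 4.97578 = 0.394.

0.394 Fe apfu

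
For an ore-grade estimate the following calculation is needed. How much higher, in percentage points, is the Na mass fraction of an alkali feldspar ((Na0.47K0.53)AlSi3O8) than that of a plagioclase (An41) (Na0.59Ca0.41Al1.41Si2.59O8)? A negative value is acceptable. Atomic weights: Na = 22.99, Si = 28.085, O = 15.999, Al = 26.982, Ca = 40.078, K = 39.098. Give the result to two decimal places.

-1.06 percentage points

M((Na0.47K0.53)AlSi3O8) = 270.756 g/mol, so wt% Na = 10.805/270.756 × 100 = 3.99%.
M(Na0.59Ca0.41Al1.41Si2.59O8) = 268.773 g/mol, so wt% Na = 13.564/268.773 × 100 = 5.05%.
3.99 − 5.05 = -1.06 pp.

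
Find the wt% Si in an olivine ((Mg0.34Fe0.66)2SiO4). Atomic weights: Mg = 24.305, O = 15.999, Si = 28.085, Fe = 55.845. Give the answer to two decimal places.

15.40 mass %

Formula mass = 0.68×24.305 + 1.32×55.845 + 1×28.085 + 4×15.999 = 182.324 g/mol, of which 28.085 g is Si.
So Si makes up 28.085/182.324 = 0.1540 of the mass, i.e. 15.40%.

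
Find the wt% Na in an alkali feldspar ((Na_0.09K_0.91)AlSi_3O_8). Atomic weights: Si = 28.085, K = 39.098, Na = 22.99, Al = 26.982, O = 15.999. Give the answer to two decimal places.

0.75 wt%

M((Na_0.09K_0.91)AlSi_3O_8) = 276.877 g/mol.
Na contributes 0.09 × 22.99 = 2.069 g per mole.
2.069/276.877 = 0.0075 → 0.75%.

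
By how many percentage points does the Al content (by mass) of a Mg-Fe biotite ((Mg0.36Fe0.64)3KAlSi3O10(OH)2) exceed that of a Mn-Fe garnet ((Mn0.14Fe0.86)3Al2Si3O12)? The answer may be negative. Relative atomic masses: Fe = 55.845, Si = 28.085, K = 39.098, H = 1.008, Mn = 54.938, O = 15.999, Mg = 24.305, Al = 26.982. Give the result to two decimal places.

First mineral: 26.982 g Al in 477.811 g formula = 5.65 wt% Al.
Second mineral: 53.964 g Al in 497.361 g formula = 10.85 wt% Al.
5.65% − 10.85% gives a difference of -5.20 percentage points.

-5.20 percentage points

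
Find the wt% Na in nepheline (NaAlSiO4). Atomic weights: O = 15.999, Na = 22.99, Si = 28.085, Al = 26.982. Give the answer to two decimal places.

16.18 wt%

M(NaAlSiO4) = 142.053 g/mol.
Na contributes 1 × 22.99 = 22.990 g per mole.
22.990/142.053 = 0.1618 → 16.18%.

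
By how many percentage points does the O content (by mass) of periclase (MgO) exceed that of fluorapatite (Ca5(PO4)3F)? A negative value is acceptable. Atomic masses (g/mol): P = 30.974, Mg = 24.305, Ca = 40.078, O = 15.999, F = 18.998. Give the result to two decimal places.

M(MgO) = 40.304 g/mol, so wt% O = 15.999/40.304 × 100 = 39.70%.
M(Ca5(PO4)3F) = 504.298 g/mol, so wt% O = 191.988/504.298 × 100 = 38.07%.
39.70 − 38.07 = 1.63 pp.

1.63 percentage points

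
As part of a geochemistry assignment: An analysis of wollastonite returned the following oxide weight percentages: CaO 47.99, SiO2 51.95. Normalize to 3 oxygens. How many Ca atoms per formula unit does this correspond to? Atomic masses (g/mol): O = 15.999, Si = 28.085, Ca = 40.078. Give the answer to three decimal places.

47.99 wt% CaO ÷ 56.077 g/mol = 0.85579 mol, giving 0.85579 Ca and 0.85579 O.
51.95 wt% SiO2 ÷ 60.083 g/mol = 0.86464 mol, giving 0.86464 Si and 1.72928 O.
Oxygen sums to 2.58507; scaling by 3/2.58507 = 1.16051 puts the formula on 3 O.
Ca: 0.85579 × 1.16051 = 0.993 atoms per formula unit.

0.993 Ca apfu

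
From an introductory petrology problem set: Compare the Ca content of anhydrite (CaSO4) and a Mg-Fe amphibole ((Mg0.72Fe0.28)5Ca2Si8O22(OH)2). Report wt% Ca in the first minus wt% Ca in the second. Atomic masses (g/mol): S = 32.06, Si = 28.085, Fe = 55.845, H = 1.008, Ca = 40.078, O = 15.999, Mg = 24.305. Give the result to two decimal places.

M(CaSO4) = 136.134 g/mol, so wt% Ca = 40.078/136.134 × 100 = 29.44%.
M((Mg0.72Fe0.28)5Ca2Si8O22(OH)2) = 856.509 g/mol, so wt% Ca = 80.156/856.509 × 100 = 9.36%.
29.44 − 9.36 = 20.08 pp.

20.08 percentage points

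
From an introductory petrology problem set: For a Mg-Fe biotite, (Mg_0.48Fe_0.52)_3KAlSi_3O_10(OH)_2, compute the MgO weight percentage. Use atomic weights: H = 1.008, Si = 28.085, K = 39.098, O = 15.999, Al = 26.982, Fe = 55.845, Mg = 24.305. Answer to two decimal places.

12.44 wt%

M((Mg_0.48Fe_0.52)_3KAlSi_3O_10(OH)_2) = 466.456 g/mol; M(MgO) = 40.304 g/mol.
Moles MgO per formula unit = 1.44 Mg ÷ 1 = 1.4400.
MgO fraction = (1.4400 × 40.304) / 466.456 = 58.038/466.456 = 0.1244.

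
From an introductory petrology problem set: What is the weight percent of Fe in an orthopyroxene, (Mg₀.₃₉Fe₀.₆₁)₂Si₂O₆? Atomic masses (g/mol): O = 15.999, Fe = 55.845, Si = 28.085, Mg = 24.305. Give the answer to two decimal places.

Formula mass = 0.78×24.305 + 1.22×55.845 + 2×28.085 + 6×15.999 = 239.253 g/mol, of which 68.131 g is Fe.
So Fe makes up 68.131/239.253 = 0.2848 of the mass, i.e. 28.48%.

28.48 wt%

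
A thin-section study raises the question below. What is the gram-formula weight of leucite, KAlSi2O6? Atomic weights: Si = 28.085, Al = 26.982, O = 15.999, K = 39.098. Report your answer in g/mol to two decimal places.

218.24 g/mol

K: 1 × 39.098 = 39.0980
Al: 1 × 26.982 = 26.9820
Si: 2 × 28.085 = 56.1700
O: 6 × 15.999 = 95.9940
Summing the contributions gives the formula mass.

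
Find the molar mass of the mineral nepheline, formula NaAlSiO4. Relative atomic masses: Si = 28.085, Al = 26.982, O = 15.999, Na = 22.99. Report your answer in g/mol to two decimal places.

142.05 g/mol

Na: 1 × 22.99 = 22.9900
Al: 1 × 26.982 = 26.9820
Si: 1 × 28.085 = 28.0850
O: 4 × 15.999 = 63.9960
Summing the contributions gives the formula mass.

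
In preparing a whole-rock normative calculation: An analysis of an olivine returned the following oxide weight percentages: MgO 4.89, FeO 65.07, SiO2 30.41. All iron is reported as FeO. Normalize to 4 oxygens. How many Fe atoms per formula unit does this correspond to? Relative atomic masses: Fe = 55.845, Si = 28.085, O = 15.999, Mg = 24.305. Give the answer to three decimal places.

1.777 Fe apfu

MgO (M=40.304): mol = 0.12133; Mg = 0.12133, O = 0.12133.
FeO (M=71.844): mol = 0.90571; Fe = 0.90571, O = 0.90571.
SiO2 (M=60.083): mol = 0.50613; Si = 0.50613, O = 1.01226.
ΣO = 2.03930; factor = 4/ΣO = 1.96146.
Fe apfu = 0.90571 × 1.96146 = 1.777.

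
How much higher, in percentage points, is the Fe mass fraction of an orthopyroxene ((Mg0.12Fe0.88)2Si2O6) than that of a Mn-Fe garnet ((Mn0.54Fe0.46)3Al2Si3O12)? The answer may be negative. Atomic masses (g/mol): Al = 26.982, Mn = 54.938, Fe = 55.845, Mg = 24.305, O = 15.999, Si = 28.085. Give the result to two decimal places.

M((Mg0.12Fe0.88)2Si2O6) = 256.284 g/mol, so wt% Fe = 98.287/256.284 × 100 = 38.35%.
M((Mn0.54Fe0.46)3Al2Si3O12) = 496.273 g/mol, so wt% Fe = 77.066/496.273 × 100 = 15.53%.
38.35 − 15.53 = 22.82 pp.

22.82 percentage points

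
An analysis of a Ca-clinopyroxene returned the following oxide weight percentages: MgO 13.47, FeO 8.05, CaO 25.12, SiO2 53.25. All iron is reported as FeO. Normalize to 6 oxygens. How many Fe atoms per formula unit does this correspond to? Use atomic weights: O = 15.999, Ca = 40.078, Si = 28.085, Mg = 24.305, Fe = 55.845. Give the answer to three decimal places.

0.252 Fe apfu

13.47 wt% MgO ÷ 40.304 g/mol = 0.33421 mol, giving 0.33421 Mg and 0.33421 O.
8.05 wt% FeO ÷ 71.844 g/mol = 0.11205 mol, giving 0.11205 Fe and 0.11205 O.
25.12 wt% CaO ÷ 56.077 g/mol = 0.44796 mol, giving 0.44796 Ca and 0.44796 O.
53.25 wt% SiO2 ÷ 60.083 g/mol = 0.88627 mol, giving 0.88627 Si and 1.77254 O.
Oxygen sums to 2.66676; scaling by 6/2.66676 = 2.24992 puts the formula on 6 O.
Fe: 0.11205 × 2.24992 = 0.252 atoms per formula unit.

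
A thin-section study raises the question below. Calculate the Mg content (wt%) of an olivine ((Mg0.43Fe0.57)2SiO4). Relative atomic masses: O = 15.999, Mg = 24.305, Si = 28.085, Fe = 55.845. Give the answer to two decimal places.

11.83 wt%

Molar mass of (Mg0.43Fe0.57)2SiO4: 0.86·24.305 + 1.14·55.845 + 1·28.085 + 4·15.999 = 176.647 g/mol.
Mass of Mg per formula unit: 0.86 × 24.305 = 20.902 g.
Weight fraction Mg = 20.902 / 176.647 = 0.1183.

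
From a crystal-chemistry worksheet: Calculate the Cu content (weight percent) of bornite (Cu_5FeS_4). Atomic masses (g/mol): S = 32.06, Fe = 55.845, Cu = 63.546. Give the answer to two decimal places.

M(Cu_5FeS_4) = 501.815 g/mol.
Cu contributes 5 × 63.546 = 317.730 g per mole.
317.730/501.815 = 0.6332 → 63.32%.

63.32 weight percent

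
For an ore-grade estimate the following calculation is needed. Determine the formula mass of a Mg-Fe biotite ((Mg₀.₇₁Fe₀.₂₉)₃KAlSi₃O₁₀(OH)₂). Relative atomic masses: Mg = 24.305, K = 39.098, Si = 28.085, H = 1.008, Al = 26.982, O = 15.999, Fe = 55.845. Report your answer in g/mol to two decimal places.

444.69 g/mol

M = 2.13×24.305 + 0.87×55.845 + 1×39.098 + 1×26.982 + 3×28.085 + 12×15.999 + 2×1.008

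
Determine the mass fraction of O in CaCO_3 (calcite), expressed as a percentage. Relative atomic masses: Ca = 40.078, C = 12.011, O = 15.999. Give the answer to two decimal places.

47.96 mass %

Molar mass of CaCO_3: 1*40.078 + 1*12.011 + 3*15.999 = 100.086 g/mol.
Mass of O per formula unit: 3 × 15.999 = 47.997 g.
Weight fraction O = 47.997 / 100.086 = 0.4796.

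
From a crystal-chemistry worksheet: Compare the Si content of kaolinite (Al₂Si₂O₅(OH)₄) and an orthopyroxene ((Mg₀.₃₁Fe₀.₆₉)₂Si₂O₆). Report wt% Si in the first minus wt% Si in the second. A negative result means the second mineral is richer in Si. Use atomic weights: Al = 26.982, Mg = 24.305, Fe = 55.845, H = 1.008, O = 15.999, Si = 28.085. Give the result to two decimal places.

M(Al₂Si₂O₅(OH)₄) = 258.157 g/mol, so wt% Si = 56.170/258.157 × 100 = 21.76%.
M((Mg₀.₃₁Fe₀.₆₉)₂Si₂O₆) = 244.299 g/mol, so wt% Si = 56.170/244.299 × 100 = 22.99%.
21.76 − 22.99 = -1.23 pp.

-1.23 percentage points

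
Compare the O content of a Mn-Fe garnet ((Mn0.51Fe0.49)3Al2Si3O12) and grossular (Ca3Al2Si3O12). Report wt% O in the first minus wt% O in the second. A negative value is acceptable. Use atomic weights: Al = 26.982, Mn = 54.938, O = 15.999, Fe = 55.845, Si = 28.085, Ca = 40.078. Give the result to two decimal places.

-3.94 percentage points

M((Mn0.51Fe0.49)3Al2Si3O12) = 496.354 g/mol, so wt% O = 191.988/496.354 × 100 = 38.68%.
M(Ca3Al2Si3O12) = 450.441 g/mol, so wt% O = 191.988/450.441 × 100 = 42.62%.
38.68 − 42.62 = -3.94 pp.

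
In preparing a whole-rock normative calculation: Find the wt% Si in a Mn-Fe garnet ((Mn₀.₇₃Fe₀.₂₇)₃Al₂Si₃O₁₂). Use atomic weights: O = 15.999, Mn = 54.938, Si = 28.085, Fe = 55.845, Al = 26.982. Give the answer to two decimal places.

17.00 mass %

M((Mn₀.₇₃Fe₀.₂₇)₃Al₂Si₃O₁₂) = 495.756 g/mol.
Si contributes 3 × 28.085 = 84.255 g per mole.
84.255/495.756 = 0.1700 → 17.00%.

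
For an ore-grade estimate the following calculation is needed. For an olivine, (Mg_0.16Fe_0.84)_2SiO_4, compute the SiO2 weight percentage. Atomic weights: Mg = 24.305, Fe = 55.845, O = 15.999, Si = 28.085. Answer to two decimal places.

Molar mass of (Mg_0.16Fe_0.84)_2SiO_4 = 0.32·24.305 + 1.68·55.845 + 1·28.085 + 4·15.999 = 193.678 g/mol.
Each formula unit contains 1 Si, equivalent to 1/1 = 1.0000 mol SiO2.
M(SiO2) = 1×28.085 + 2×15.999 = 60.083 g/mol.
Mass of SiO2 per formula unit = 1.0000 × 60.083 = 60.083 g.
SiO2 wt% = 60.083 / 193.678 × 100 = 31.02%.

31.02 wt%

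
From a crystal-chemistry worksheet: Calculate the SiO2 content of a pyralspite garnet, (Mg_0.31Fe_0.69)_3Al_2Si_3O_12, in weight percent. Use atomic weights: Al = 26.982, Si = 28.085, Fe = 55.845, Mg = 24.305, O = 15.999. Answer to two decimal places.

38.48 wt%

Formula mass = 468.410 g/mol.
3 Si → 3.0000 mol SiO2 per formula unit; M(SiO2) = 60.083, so SiO2 mass = 180.249 g.
180.249/468.410 × 100 = 38.48 wt%.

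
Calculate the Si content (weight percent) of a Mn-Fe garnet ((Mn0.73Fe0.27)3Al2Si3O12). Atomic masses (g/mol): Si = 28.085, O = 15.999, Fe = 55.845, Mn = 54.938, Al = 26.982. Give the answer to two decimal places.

M((Mn0.73Fe0.27)3Al2Si3O12) = 495.756 g/mol.
Si contributes 3 × 28.085 = 84.255 g per mole.
84.255/495.756 = 0.1700 → 17.00%.

17.00 weight percent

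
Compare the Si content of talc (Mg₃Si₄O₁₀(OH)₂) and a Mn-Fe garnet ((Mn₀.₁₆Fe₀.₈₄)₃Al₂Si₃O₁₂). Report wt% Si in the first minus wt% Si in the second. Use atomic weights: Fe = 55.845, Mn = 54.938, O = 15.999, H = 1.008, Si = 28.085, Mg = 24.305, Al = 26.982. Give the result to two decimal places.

First mineral: 112.340 g Si in 379.259 g formula = 29.62 wt% Si.
Second mineral: 84.255 g Si in 497.307 g formula = 16.94 wt% Si.
29.62% − 16.94% gives a difference of 12.68 percentage points.

12.68 percentage points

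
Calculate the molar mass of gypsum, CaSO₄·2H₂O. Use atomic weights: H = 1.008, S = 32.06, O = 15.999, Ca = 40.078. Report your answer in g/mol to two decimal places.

172.16 g/mol

Ca: 1 × 40.078 = 40.0780
S: 1 × 32.06 = 32.0600
O: 6 × 15.999 = 95.9940
H: 4 × 1.008 = 4.0320
Summing the contributions gives the formula mass.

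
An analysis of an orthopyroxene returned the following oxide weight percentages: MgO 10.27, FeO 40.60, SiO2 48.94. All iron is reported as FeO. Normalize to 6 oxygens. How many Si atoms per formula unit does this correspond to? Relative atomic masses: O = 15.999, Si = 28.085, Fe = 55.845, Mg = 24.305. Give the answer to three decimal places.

10.27 wt% MgO ÷ 40.304 g/mol = 0.25481 mol, giving 0.25481 Mg and 0.25481 O.
40.60 wt% FeO ÷ 71.844 g/mol = 0.56511 mol, giving 0.56511 Fe and 0.56511 O.
48.94 wt% SiO2 ÷ 60.083 g/mol = 0.81454 mol, giving 0.81454 Si and 1.62908 O.
Oxygen sums to 2.44900; scaling by 6/2.44900 = 2.44998 puts the formula on 6 O.
Si: 0.81454 × 2.44998 = 1.996 atoms per formula unit.

1.996 Si apfu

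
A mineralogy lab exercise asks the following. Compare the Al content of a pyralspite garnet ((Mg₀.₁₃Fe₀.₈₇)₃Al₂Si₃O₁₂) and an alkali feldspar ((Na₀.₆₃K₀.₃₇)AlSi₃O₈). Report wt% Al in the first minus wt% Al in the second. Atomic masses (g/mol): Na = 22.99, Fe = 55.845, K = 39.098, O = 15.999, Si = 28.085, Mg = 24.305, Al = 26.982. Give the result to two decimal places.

First mineral: 53.964 g Al in 485.441 g formula = 11.12 wt% Al.
Second mineral: 26.982 g Al in 268.179 g formula = 10.06 wt% Al.
11.12% − 10.06% gives a difference of 1.06 percentage points.

1.06 percentage points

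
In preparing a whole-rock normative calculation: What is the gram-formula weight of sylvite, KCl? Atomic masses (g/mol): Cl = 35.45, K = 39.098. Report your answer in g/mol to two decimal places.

74.55 g/mol

M = 1*39.098 + 1*35.45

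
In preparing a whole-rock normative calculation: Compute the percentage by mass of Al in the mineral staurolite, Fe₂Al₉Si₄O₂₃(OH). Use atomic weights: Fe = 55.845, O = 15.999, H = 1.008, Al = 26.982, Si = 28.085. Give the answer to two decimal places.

28.51 wt%

Molar mass of Fe₂Al₉Si₄O₂₃(OH): 2·55.845 + 9·26.982 + 4·28.085 + 24·15.999 + 1·1.008 = 851.852 g/mol.
Mass of Al per formula unit: 9 × 26.982 = 242.838 g.
Weight fraction Al = 242.838 / 851.852 = 0.2851.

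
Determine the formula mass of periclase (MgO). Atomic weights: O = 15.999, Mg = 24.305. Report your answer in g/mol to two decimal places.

40.30 g/mol

Mg: 1 × 24.305 = 24.3050
O: 1 × 15.999 = 15.9990
Summing the contributions gives the formula mass.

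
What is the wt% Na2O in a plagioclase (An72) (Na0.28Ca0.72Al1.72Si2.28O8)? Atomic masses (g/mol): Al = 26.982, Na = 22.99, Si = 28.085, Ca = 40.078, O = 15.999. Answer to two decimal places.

Formula mass = 273.728 g/mol.
0.28 Na → 0.1400 mol Na2O per formula unit; M(Na2O) = 61.979, so Na2O mass = 8.677 g.
8.677/273.728 × 100 = 3.17 wt%.

3.17 wt%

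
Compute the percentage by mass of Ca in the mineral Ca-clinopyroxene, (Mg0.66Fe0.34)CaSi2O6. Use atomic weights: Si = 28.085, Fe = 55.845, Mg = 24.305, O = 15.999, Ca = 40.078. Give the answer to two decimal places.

17.63 weight percent

Formula mass = 0.66·24.305 + 0.34·55.845 + 1·40.078 + 2·28.085 + 6·15.999 = 227.271 g/mol, of which 40.078 g is Ca.
So Ca makes up 40.078/227.271 = 0.1763 of the mass, i.e. 17.63%.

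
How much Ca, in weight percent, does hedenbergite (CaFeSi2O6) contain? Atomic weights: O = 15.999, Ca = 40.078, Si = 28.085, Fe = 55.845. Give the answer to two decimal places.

16.15 weight percent

Formula mass = 1×40.078 + 1×55.845 + 2×28.085 + 6×15.999 = 248.087 g/mol, of which 40.078 g is Ca.
So Ca makes up 40.078/248.087 = 0.1615 of the mass, i.e. 16.15%.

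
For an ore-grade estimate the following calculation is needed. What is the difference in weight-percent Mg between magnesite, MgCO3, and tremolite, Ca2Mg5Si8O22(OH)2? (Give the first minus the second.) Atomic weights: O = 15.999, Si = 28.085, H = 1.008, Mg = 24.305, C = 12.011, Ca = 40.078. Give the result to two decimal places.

Mg in MgCO3: molar mass 84.313 g/mol; 1×24.305 = 24.305 g → 28.83 wt%.
Mg in Ca2Mg5Si8O22(OH)2: molar mass 812.353 g/mol; 5×24.305 = 121.525 g → 14.96 wt%.
Difference = 28.83 − 14.96 = 13.87 percentage points.

13.87 percentage points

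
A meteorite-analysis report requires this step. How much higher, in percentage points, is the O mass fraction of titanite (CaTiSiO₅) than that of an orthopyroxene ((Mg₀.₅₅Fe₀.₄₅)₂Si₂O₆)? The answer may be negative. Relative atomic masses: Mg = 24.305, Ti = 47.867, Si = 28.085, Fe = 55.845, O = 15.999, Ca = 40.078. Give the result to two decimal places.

-1.08 percentage points

M(CaTiSiO₅) = 196.025 g/mol, so wt% O = 79.995/196.025 × 100 = 40.81%.
M((Mg₀.₅₅Fe₀.₄₅)₂Si₂O₆) = 229.160 g/mol, so wt% O = 95.994/229.160 × 100 = 41.89%.
40.81 − 41.89 = -1.08 pp.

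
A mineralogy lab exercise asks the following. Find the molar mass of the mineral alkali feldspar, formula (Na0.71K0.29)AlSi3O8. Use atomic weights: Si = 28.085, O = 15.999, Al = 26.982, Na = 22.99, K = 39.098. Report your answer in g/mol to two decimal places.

266.89 g/mol

Na: 0.71 × 22.99 = 16.3229
K: 0.29 × 39.098 = 11.3384
Al: 1 × 26.982 = 26.9820
Si: 3 × 28.085 = 84.2550
O: 8 × 15.999 = 127.9920
Summing the contributions gives the formula mass.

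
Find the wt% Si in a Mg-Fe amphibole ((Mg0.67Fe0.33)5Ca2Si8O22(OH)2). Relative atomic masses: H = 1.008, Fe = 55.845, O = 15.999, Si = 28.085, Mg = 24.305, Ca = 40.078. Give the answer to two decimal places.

M((Mg0.67Fe0.33)5Ca2Si8O22(OH)2) = 864.394 g/mol.
Si contributes 8 × 28.085 = 224.680 g per mole.
224.680/864.394 = 0.2599 → 25.99%.

25.99 weight percent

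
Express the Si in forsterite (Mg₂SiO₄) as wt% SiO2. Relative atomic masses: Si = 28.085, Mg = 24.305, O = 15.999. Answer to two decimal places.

42.71 wt%

M(Mg₂SiO₄) = 140.691 g/mol; M(SiO2) = 60.083 g/mol.
Moles SiO2 per formula unit = 1 Si ÷ 1 = 1.0000.
SiO2 fraction = (1.0000 × 60.083) / 140.691 = 60.083/140.691 = 0.4271.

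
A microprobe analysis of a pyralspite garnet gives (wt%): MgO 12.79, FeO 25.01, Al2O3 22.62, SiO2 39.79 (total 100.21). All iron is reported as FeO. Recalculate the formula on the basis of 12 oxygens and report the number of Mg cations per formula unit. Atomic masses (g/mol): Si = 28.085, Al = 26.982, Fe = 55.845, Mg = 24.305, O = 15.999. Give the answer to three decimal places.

MgO: 12.79/40.304 = 0.31734 mol → 0.31734 mol Mg, 0.31734 mol O.
FeO: 25.01/71.844 = 0.34812 mol → 0.34812 mol Fe, 0.34812 mol O.
Al2O3: 22.62/101.961 = 0.22185 mol → 0.44370 mol Al, 0.66555 mol O.
SiO2: 39.79/60.083 = 0.66225 mol → 0.66225 mol Si, 1.32450 mol O.
Total oxygen = 2.65551 mol. Normalization factor = 12/2.65551 = 4.51891.
Mg per 12 O = 0.31734 × 4.51891 = 1.434.

1.434 Mg apfu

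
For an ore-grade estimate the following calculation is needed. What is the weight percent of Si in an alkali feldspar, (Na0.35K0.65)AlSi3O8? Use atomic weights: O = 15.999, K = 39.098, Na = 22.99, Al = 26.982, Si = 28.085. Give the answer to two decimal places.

30.90 wt%

Formula mass = 0.35·22.99 + 0.65·39.098 + 1·26.982 + 3·28.085 + 8·15.999 = 272.689 g/mol, of which 84.255 g is Si.
So Si makes up 84.255/272.689 = 0.3090 of the mass, i.e. 30.90%.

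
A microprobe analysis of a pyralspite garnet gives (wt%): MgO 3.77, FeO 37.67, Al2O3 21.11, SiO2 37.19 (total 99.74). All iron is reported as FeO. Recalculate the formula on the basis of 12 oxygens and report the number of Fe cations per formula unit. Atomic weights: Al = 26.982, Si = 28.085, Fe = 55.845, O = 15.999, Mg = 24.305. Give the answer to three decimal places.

2.540 Fe apfu

3.77 wt% MgO ÷ 40.304 g/mol = 0.09354 mol, giving 0.09354 Mg and 0.09354 O.
37.67 wt% FeO ÷ 71.844 g/mol = 0.52433 mol, giving 0.52433 Fe and 0.52433 O.
21.11 wt% Al2O3 ÷ 101.961 g/mol = 0.20704 mol, giving 0.41408 Al and 0.62112 O.
37.19 wt% SiO2 ÷ 60.083 g/mol = 0.61898 mol, giving 0.61898 Si and 1.23796 O.
Oxygen sums to 2.47695; scaling by 12/2.47695 = 4.84467 puts the formula on 12 O.
Fe: 0.52433 × 4.84467 = 2.540 atoms per formula unit.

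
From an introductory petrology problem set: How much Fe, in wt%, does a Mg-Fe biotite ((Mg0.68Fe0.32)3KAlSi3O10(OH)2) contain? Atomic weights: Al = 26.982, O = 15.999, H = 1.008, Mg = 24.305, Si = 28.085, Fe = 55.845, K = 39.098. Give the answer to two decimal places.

11.98 wt%

Molar mass of (Mg0.68Fe0.32)3KAlSi3O10(OH)2: 2.04·24.305 + 0.96·55.845 + 1·39.098 + 1·26.982 + 3·28.085 + 12·15.999 + 2·1.008 = 447.532 g/mol.
Mass of Fe per formula unit: 0.96 × 55.845 = 53.611 g.
Weight fraction Fe = 53.611 / 447.532 = 0.1198.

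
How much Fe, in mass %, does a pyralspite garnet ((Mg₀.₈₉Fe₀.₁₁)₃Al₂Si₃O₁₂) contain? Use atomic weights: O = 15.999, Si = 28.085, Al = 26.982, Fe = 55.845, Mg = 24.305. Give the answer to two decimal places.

Molar mass of (Mg₀.₈₉Fe₀.₁₁)₃Al₂Si₃O₁₂: 2.67·24.305 + 0.33·55.845 + 2·26.982 + 3·28.085 + 12·15.999 = 413.530 g/mol.
Mass of Fe per formula unit: 0.33 × 55.845 = 18.429 g.
Weight fraction Fe = 18.429 / 413.530 = 0.0446.

4.46 mass %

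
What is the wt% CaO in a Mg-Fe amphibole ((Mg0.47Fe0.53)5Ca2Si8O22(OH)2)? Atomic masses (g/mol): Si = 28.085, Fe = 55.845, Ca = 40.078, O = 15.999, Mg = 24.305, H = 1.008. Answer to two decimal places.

12.52 wt%

Molar mass of (Mg0.47Fe0.53)5Ca2Si8O22(OH)2 = 2.35·24.305 + 2.65·55.845 + 2·40.078 + 8·28.085 + 24·15.999 + 2·1.008 = 895.934 g/mol.
Each formula unit contains 2 Ca, equivalent to 2/1 = 2.0000 mol CaO.
M(CaO) = 1×40.078 + 1×15.999 = 56.077 g/mol.
Mass of CaO per formula unit = 2.0000 × 56.077 = 112.154 g.
CaO wt% = 112.154 / 895.934 × 100 = 12.52%.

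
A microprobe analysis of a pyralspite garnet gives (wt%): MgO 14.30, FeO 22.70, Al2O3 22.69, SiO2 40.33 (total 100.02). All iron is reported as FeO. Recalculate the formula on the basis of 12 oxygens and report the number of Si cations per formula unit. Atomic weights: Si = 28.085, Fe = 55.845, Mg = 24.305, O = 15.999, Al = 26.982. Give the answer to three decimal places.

MgO (M=40.304): mol = 0.35480; Mg = 0.35480, O = 0.35480.
FeO (M=71.844): mol = 0.31596; Fe = 0.31596, O = 0.31596.
Al2O3 (M=101.961): mol = 0.22254; Al = 0.44508, O = 0.66762.
SiO2 (M=60.083): mol = 0.67124; Si = 0.67124, O = 1.34248.
ΣO = 2.68086; factor = 12/ΣO = 4.47618.
Si apfu = 0.67124 × 4.47618 = 3.005.

3.005 Si apfu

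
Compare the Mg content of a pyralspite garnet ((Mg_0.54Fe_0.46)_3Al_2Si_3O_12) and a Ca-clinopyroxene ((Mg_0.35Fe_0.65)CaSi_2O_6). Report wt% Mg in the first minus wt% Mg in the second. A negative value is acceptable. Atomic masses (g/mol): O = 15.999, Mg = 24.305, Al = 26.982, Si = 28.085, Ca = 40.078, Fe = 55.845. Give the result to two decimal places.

5.23 percentage points

M((Mg_0.54Fe_0.46)_3Al_2Si_3O_12) = 446.647 g/mol, so wt% Mg = 39.374/446.647 × 100 = 8.82%.
M((Mg_0.35Fe_0.65)CaSi_2O_6) = 237.048 g/mol, so wt% Mg = 8.507/237.048 × 100 = 3.59%.
8.82 − 3.59 = 5.23 pp.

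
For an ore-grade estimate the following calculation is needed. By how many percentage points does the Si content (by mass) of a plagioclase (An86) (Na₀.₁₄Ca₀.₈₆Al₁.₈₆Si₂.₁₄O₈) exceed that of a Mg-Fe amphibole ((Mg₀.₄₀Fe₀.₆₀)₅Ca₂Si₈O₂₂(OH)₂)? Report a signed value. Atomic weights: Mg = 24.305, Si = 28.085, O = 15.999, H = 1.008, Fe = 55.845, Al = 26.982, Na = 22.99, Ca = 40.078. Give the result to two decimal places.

M(Na₀.₁₄Ca₀.₈₆Al₁.₈₆Si₂.₁₄O₈) = 275.966 g/mol, so wt% Si = 60.102/275.966 × 100 = 21.78%.
M((Mg₀.₄₀Fe₀.₆₀)₅Ca₂Si₈O₂₂(OH)₂) = 906.973 g/mol, so wt% Si = 224.680/906.973 × 100 = 24.77%.
21.78 − 24.77 = -2.99 pp.

-2.99 percentage points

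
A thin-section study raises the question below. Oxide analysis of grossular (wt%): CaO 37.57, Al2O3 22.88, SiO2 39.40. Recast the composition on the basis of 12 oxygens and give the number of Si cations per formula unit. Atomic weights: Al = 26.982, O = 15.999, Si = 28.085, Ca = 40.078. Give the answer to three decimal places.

37.57 wt% CaO ÷ 56.077 g/mol = 0.66997 mol, giving 0.66997 Ca and 0.66997 O.
22.88 wt% Al2O3 ÷ 101.961 g/mol = 0.22440 mol, giving 0.44880 Al and 0.67320 O.
39.40 wt% SiO2 ÷ 60.083 g/mol = 0.65576 mol, giving 0.65576 Si and 1.31152 O.
Oxygen sums to 2.65469; scaling by 12/2.65469 = 4.52030 puts the formula on 12 O.
Si: 0.65576 × 4.52030 = 2.964 atoms per formula unit.

2.964 Si apfu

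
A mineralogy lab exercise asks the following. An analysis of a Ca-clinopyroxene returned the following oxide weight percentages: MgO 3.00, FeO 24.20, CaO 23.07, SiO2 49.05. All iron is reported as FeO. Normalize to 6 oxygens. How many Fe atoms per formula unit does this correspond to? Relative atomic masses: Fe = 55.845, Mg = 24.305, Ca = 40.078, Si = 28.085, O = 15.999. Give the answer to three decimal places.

MgO (M=40.304): mol = 0.07443; Mg = 0.07443, O = 0.07443.
FeO (M=71.844): mol = 0.33684; Fe = 0.33684, O = 0.33684.
CaO (M=56.077): mol = 0.41140; Ca = 0.41140, O = 0.41140.
SiO2 (M=60.083): mol = 0.81637; Si = 0.81637, O = 1.63274.
ΣO = 2.45541; factor = 6/ΣO = 2.44358.
Fe apfu = 0.33684 × 2.44358 = 0.823.

0.823 Fe apfu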